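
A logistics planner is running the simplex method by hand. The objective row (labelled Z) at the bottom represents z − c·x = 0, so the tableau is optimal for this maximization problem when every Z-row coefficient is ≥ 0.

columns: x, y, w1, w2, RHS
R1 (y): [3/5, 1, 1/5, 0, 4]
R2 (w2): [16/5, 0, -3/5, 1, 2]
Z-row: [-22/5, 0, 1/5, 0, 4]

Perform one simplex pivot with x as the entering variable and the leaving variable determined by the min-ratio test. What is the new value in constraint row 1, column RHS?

Ratio test on column x — row 1: 4/(3/5) = 20/3; row 2: 2/(16/5) = 5/8. Minimum is 5/8 at row 2 (w2 leaves); pivot element 16/5.
Divide row 2 by 16/5; eliminate column x from the other rows.
Row 1 update in column RHS: 4 − (3/5)·(5/8) = 29/8.

29/8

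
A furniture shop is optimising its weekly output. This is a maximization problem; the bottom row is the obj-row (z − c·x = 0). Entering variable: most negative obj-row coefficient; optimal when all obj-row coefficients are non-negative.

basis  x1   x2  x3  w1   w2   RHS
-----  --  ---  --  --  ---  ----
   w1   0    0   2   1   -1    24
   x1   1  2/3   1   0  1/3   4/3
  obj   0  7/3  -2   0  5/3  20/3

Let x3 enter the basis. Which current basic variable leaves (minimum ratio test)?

Column x3 entries and ratios — w1: 24/2 = 12; x1: (4/3)/1 = 4/3.
Smallest ratio is 4/3 in the row of x1, so x1 leaves.

x1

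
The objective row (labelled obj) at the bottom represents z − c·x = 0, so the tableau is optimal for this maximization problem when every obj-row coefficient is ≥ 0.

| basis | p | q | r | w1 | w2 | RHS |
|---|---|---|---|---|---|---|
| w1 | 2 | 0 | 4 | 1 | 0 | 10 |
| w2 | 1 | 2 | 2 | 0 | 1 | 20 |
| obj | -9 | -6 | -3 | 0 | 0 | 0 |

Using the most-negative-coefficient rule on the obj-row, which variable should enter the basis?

Negative obj-row entries: p: -9, q: -6, r: -3.
The most negative is -9 in column p, so p enters.

p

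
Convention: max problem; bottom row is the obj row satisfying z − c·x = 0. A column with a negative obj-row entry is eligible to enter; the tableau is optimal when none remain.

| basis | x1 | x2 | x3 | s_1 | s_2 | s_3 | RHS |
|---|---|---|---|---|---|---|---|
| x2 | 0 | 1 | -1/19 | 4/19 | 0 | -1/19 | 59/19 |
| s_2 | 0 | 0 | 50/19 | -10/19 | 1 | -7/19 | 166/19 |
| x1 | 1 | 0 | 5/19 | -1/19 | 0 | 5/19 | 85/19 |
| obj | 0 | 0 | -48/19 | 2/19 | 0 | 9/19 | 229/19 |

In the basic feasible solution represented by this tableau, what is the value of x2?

x2 is basic (row 1); its value is the RHS of that row, 59/19.

59/19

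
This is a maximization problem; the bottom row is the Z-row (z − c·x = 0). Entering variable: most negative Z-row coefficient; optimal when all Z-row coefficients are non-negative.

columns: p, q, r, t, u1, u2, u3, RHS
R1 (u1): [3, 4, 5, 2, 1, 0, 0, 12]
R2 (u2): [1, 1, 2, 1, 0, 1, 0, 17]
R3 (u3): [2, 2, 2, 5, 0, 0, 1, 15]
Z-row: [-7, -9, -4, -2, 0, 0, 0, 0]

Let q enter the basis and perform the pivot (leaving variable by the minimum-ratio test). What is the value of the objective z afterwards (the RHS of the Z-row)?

Ratio test on column q — row 1: 12/4 = 3; row 2: 17/1 = 17; row 3: 15/2 = 15/2. Minimum is 3 at row 1 (u1 leaves); pivot element 4.
Pivot on row 1; the Z-row RHS becomes 0 − (-9)·3 = 27.

27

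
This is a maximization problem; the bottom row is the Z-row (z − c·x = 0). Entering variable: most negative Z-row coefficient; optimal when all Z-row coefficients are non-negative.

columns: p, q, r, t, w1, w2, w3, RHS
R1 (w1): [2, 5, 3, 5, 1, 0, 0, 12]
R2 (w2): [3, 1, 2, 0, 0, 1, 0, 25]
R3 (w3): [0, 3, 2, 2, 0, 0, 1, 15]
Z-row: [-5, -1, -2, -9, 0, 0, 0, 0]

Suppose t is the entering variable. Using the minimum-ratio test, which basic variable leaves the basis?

w1

Column t entries and ratios — w1: 12/5 = 12/5; w2: 0 ≤ 0, skip; w3: 15/2 = 15/2.
Smallest ratio is 12/5 in the row of w1, so w1 leaves.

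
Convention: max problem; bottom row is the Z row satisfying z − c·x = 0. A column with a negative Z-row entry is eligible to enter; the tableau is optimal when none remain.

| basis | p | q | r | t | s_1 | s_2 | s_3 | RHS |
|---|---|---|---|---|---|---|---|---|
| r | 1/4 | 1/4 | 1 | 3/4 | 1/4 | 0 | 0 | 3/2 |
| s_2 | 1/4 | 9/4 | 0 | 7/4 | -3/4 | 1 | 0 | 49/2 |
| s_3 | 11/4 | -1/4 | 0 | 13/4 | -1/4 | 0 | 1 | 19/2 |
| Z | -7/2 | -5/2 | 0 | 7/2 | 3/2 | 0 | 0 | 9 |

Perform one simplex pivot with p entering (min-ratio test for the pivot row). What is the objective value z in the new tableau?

Ratio test on column p — row 1: (3/2)/(1/4) = 6; row 2: (49/2)/(1/4) = 98; row 3: (19/2)/(11/4) = 38/11. Minimum is 38/11 at row 3 (s_3 leaves); pivot element 11/4.
Pivot on row 3; the Z-row RHS becomes 9 − (-7/2)·(38/11) = 232/11.

232/11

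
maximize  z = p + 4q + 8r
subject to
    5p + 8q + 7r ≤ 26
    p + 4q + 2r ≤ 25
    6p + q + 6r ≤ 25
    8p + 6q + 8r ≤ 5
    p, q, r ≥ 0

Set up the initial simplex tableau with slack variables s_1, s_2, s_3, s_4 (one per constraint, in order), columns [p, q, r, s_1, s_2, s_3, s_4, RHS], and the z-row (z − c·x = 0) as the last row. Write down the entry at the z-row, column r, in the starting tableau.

The z-row carries the negated objective coefficients: the r entry is -8.

-8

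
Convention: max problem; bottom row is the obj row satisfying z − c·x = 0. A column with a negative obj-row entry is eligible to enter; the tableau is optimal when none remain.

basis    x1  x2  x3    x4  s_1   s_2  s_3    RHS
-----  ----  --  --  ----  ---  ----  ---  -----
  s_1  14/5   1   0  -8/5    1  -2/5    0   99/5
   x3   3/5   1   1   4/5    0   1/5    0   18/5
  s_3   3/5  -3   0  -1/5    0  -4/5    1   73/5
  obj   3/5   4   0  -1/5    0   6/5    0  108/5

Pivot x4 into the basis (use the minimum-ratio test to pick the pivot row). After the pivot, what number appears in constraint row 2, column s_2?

1/4

Ratio test on column x4 — row 1: entry -8/5 ≤ 0; row 2: (18/5)/(4/5) = 9/2; row 3: entry -1/5 ≤ 0. Minimum is 9/2 at row 2 (x3 leaves); pivot element 4/5.
Divide row 2 by 4/5; eliminate column x4 from the other rows.
In the new row 2, the s_2 entry is the old entry divided by the pivot: (1/5)/(4/5) = 1/4.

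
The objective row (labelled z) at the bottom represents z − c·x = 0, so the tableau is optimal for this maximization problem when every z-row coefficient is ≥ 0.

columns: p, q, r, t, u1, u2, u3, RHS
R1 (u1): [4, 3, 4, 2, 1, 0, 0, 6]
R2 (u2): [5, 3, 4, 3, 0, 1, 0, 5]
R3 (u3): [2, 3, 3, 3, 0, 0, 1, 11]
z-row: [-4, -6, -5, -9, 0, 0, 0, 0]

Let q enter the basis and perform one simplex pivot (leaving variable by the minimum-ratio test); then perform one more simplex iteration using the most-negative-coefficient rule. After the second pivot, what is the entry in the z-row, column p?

11

Ratio test on column q — row 1: 6/3 = 2; row 2: 5/3 = 5/3; row 3: 11/3 = 11/3. Minimum is 5/3 at row 2 (u2 leaves); pivot element 3.
Divide row 2 by 3; eliminate column q from the other rows.
Second iteration: most negative z-row entry is -3 in column t, so t enters.
Ratio test on column t — row 1: entry -1 ≤ 0; row 2: (5/3)/1 = 5/3; row 3: entry 0 ≤ 0. Minimum is 5/3 at row 2 (q leaves); pivot element 1.
Divide row 2 by 1; eliminate column t from the other rows.
After both pivots, the entry at the z-row, column p is 11.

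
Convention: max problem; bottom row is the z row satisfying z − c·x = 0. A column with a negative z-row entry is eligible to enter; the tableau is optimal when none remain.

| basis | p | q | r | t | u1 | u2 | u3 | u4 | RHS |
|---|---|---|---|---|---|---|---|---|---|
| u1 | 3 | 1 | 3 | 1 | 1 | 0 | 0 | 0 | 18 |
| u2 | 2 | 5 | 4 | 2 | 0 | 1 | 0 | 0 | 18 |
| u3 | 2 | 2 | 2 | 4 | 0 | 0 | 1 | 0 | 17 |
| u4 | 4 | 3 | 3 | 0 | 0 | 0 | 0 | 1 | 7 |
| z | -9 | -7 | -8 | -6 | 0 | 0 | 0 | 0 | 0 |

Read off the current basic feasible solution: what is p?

0

p is not in the basis, so in the current basic feasible solution p = 0.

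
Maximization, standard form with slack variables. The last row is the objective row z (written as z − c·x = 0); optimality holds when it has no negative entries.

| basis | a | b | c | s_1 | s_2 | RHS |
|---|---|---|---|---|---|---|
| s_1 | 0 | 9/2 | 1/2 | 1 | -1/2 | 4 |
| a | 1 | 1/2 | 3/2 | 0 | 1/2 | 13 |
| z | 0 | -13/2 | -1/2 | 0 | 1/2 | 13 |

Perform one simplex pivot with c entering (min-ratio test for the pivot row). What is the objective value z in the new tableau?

17

Ratio test on column c — row 1: 4/(1/2) = 8; row 2: 13/(3/2) = 26/3. Minimum is 8 at row 1 (s_1 leaves); pivot element 1/2.
Pivot on row 1; the z-row RHS becomes 13 − (-1/2)·8 = 17.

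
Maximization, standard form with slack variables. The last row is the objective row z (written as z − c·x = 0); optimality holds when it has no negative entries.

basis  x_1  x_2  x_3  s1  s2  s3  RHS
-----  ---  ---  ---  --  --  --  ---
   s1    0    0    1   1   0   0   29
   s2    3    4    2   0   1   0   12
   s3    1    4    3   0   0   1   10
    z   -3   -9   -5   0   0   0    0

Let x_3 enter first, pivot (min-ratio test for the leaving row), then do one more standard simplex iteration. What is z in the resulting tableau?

45/2

Ratio test on column x_3 — row 1: 29/1 = 29; row 2: 12/2 = 6; row 3: 10/3 = 10/3. Minimum is 10/3 at row 3 (s3 leaves); pivot element 3.
Pivot on row 3; the z-row RHS becomes 0 − (-5)·(10/3) = 50/3.
Next entering variable (most negative z-row entry -7/3): x_2.
Ratio test on column x_2 — row 1: entry -4/3 ≤ 0; row 2: (16/3)/(4/3) = 4; row 3: (10/3)/(4/3) = 5/2. Minimum is 5/2 at row 3 (x_3 leaves); pivot element 4/3.
After the second pivot the z-row RHS is 50/3 − (-7/3)·(5/2) = 45/2.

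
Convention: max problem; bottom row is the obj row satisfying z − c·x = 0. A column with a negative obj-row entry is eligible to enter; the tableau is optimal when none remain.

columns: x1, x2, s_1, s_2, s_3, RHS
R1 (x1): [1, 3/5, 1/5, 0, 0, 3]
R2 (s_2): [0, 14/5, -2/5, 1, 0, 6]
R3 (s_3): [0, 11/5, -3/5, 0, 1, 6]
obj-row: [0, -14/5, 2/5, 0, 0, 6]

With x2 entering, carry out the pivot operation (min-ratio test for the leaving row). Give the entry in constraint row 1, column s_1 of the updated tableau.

2/7

Ratio test on column x2 — row 1: 3/(3/5) = 5; row 2: 6/(14/5) = 15/7; row 3: 6/(11/5) = 30/11. Minimum is 15/7 at row 2 (s_2 leaves); pivot element 14/5.
Divide row 2 by 14/5; eliminate column x2 from the other rows.
Row 1 update in column s_1: 1/5 − (3/5)·(-1/7) = 2/7.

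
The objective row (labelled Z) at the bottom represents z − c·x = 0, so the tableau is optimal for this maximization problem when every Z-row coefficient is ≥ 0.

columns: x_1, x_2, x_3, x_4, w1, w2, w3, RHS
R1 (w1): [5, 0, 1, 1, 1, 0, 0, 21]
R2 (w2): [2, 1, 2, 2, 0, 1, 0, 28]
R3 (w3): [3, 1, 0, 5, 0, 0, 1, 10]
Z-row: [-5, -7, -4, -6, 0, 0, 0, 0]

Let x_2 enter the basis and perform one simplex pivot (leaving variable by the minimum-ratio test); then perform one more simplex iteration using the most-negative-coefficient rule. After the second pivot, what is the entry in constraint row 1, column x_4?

5/2

Ratio test on column x_2 — row 1: entry 0 ≤ 0; row 2: 28/1 = 28; row 3: 10/1 = 10. Minimum is 10 at row 3 (w3 leaves); pivot element 1.
Divide row 3 by 1; eliminate column x_2 from the other rows.
Second iteration: most negative Z-row entry is -4 in column x_3, so x_3 enters.
Ratio test on column x_3 — row 1: 21/1 = 21; row 2: 18/2 = 9; row 3: entry 0 ≤ 0. Minimum is 9 at row 2 (w2 leaves); pivot element 2.
Divide row 2 by 2; eliminate column x_3 from the other rows.
After both pivots, the entry at constraint row 1, column x_4 is 5/2.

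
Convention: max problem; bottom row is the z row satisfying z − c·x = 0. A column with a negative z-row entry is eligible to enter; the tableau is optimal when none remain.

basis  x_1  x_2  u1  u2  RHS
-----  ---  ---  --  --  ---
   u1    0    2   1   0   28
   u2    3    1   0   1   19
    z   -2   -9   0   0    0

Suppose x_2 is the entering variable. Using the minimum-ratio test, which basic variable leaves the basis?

Column x_2 entries and ratios — u1: 28/2 = 14; u2: 19/1 = 19.
Smallest ratio is 14 in the row of u1, so u1 leaves.

u1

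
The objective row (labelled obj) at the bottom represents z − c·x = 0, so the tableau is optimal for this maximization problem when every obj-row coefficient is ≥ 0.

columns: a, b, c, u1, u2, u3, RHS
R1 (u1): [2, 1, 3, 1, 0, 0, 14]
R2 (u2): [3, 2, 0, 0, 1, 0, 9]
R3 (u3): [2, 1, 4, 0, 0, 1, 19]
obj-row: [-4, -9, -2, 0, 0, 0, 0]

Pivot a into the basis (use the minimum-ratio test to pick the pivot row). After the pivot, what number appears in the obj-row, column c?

-2

Ratio test on column a — row 1: 14/2 = 7; row 2: 9/3 = 3; row 3: 19/2 = 19/2. Minimum is 3 at row 2 (u2 leaves); pivot element 3.
Divide row 2 by 3; eliminate column a from the other rows.
obj-row update in column c: -2 − (-4)·0 = -2.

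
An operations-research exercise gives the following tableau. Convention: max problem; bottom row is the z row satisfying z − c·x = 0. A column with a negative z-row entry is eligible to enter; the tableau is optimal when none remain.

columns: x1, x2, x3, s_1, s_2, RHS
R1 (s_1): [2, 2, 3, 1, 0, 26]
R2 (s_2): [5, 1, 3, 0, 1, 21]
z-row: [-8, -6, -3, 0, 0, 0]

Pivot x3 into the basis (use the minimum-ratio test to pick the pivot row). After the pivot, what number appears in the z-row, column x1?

-3

Ratio test on column x3 — row 1: 26/3 = 26/3; row 2: 21/3 = 7. Minimum is 7 at row 2 (s_2 leaves); pivot element 3.
Divide row 2 by 3; eliminate column x3 from the other rows.
z-row update in column x1: -8 − (-3)·(5/3) = -3.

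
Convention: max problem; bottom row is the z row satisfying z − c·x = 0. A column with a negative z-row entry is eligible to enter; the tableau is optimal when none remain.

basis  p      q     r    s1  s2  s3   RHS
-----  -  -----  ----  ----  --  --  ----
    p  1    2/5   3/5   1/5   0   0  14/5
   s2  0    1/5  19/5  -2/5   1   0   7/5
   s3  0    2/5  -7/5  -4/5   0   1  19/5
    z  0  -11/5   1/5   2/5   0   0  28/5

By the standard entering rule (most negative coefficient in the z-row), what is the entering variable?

Negative z-row entries: q: -11/5.
The most negative is -11/5 in column q, so q enters.

q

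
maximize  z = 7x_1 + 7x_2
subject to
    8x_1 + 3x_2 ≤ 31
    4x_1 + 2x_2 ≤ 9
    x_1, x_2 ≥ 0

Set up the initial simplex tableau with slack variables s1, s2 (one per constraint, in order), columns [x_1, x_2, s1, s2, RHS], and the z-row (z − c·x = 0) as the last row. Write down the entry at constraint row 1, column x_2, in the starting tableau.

Constraint 1 has coefficient 3 on x_2.

3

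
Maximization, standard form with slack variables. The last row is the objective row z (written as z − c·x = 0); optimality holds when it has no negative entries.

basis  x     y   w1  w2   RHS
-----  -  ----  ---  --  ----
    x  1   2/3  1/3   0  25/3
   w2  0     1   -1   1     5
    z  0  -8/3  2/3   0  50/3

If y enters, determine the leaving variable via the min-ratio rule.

w2

Column y entries and ratios — x: (25/3)/(2/3) = 25/2; w2: 5/1 = 5.
Smallest ratio is 5 in the row of w2, so w2 leaves.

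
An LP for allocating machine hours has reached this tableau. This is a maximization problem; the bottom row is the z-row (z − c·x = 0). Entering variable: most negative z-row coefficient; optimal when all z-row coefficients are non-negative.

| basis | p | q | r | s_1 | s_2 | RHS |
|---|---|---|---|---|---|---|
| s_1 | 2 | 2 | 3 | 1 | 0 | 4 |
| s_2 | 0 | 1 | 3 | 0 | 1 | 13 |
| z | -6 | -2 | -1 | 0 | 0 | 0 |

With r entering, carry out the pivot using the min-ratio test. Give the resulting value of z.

4/3

Ratio test on column r — row 1: 4/3 = 4/3; row 2: 13/3 = 13/3. Minimum is 4/3 at row 1 (s_1 leaves); pivot element 3.
Pivot on row 1; the z-row RHS becomes 0 − (-1)·(4/3) = 4/3.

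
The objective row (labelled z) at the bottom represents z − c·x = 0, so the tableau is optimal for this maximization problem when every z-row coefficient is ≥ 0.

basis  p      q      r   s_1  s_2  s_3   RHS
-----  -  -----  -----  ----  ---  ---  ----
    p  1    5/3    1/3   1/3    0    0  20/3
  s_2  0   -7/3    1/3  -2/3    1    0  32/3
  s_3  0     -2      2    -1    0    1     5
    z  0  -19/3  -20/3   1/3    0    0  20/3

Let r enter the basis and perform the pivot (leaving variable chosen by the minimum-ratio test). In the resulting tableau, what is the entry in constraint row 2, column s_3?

-1/6

Ratio test on column r — row 1: (20/3)/(1/3) = 20; row 2: (32/3)/(1/3) = 32; row 3: 5/2 = 5/2. Minimum is 5/2 at row 3 (s_3 leaves); pivot element 2.
Divide row 3 by 2; eliminate column r from the other rows.
Row 2 update in column s_3: 0 − (1/3)·(1/2) = -1/6.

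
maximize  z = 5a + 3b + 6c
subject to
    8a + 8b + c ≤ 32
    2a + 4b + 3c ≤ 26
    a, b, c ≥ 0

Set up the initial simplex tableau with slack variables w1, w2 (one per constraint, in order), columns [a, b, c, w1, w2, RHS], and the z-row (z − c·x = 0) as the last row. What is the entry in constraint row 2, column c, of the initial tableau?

Constraint 2 has coefficient 3 on c.

3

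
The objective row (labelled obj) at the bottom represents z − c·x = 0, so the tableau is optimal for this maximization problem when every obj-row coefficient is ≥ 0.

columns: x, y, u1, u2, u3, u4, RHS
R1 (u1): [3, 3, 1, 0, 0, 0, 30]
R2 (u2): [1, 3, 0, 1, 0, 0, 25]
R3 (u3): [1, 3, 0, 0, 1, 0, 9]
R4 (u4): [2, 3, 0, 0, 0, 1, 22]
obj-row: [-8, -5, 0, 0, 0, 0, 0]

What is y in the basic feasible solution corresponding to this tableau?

y is not in the basis, so in the current basic feasible solution y = 0.

0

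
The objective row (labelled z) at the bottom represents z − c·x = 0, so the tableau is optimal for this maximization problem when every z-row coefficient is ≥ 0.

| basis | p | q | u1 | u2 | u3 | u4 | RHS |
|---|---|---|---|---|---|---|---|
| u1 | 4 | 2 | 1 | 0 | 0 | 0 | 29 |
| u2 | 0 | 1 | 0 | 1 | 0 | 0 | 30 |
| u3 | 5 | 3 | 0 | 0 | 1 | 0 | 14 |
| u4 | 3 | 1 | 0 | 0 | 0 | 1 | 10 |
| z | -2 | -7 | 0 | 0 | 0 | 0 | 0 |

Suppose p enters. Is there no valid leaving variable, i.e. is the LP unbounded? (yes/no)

Column p has positive entries in row(s) 1, 3, 4, so the ratio test bounds it — not unbounded.

no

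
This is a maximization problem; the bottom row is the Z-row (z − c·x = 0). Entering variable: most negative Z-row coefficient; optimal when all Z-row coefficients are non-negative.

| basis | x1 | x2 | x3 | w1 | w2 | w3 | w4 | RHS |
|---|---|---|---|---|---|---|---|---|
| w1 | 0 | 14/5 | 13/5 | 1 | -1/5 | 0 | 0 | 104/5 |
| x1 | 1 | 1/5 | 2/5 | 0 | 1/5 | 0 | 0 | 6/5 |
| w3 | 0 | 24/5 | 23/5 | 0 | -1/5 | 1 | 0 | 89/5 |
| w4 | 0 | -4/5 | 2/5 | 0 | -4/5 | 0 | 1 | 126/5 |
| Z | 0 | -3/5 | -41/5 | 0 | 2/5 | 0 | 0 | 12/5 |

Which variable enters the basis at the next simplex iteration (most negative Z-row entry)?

x3

Negative Z-row entries: x2: -3/5, x3: -41/5.
The most negative is -41/5 in column x3, so x3 enters.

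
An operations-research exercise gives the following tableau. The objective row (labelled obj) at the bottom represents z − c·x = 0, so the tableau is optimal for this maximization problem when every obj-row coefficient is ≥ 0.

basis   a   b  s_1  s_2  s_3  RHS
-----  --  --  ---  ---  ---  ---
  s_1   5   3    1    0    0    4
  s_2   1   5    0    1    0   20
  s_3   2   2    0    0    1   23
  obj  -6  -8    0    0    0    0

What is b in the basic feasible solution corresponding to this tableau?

0

b is not in the basis, so in the current basic feasible solution b = 0.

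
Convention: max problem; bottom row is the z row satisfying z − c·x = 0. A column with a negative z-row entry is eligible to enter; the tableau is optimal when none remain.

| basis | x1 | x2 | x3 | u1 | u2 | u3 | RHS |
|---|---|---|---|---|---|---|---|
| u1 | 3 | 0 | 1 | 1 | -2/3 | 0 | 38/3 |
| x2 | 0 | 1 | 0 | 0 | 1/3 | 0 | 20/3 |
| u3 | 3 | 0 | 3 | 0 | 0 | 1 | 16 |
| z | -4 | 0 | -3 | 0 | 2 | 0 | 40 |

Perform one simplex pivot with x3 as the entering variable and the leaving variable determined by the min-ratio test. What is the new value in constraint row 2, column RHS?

Ratio test on column x3 — row 1: (38/3)/1 = 38/3; row 2: entry 0 ≤ 0; row 3: 16/3 = 16/3. Minimum is 16/3 at row 3 (u3 leaves); pivot element 3.
Divide row 3 by 3; eliminate column x3 from the other rows.
Row 2 update in column RHS: 20/3 − 0·(16/3) = 20/3.

20/3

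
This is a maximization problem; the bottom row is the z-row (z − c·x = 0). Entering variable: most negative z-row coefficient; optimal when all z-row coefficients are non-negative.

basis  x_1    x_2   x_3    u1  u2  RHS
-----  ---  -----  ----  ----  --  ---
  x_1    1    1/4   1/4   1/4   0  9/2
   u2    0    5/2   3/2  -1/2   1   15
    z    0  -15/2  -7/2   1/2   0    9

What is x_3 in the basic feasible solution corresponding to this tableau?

x_3 is not in the basis, so in the current basic feasible solution x_3 = 0.

0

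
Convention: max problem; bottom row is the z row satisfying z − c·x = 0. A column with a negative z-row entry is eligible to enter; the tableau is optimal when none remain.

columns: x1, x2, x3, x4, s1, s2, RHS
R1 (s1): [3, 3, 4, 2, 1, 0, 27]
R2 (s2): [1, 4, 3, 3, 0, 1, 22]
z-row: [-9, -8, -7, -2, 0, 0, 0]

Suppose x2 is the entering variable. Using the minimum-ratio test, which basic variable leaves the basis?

Column x2 entries and ratios — s1: 27/3 = 9; s2: 22/4 = 11/2.
Smallest ratio is 11/2 in the row of s2, so s2 leaves.

s2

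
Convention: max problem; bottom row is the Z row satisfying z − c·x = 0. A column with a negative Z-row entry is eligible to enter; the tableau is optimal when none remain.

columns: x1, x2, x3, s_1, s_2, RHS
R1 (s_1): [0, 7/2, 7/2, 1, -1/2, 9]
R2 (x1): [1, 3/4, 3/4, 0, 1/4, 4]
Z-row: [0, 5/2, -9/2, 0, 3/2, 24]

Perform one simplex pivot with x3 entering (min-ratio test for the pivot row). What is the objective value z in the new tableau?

249/7

Ratio test on column x3 — row 1: 9/(7/2) = 18/7; row 2: 4/(3/4) = 16/3. Minimum is 18/7 at row 1 (s_1 leaves); pivot element 7/2.
Pivot on row 1; the Z-row RHS becomes 24 − (-9/2)·(18/7) = 249/7.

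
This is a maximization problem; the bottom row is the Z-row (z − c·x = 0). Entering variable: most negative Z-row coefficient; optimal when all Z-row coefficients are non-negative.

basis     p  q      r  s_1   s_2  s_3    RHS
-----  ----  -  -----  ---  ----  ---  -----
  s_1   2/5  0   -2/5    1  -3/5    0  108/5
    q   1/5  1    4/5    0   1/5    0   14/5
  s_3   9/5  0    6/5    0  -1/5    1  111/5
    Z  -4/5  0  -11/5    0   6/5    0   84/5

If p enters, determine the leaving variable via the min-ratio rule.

s_3

Column p entries and ratios — s_1: (108/5)/(2/5) = 54; q: (14/5)/(1/5) = 14; s_3: (111/5)/(9/5) = 37/3.
Smallest ratio is 37/3 in the row of s_3, so s_3 leaves.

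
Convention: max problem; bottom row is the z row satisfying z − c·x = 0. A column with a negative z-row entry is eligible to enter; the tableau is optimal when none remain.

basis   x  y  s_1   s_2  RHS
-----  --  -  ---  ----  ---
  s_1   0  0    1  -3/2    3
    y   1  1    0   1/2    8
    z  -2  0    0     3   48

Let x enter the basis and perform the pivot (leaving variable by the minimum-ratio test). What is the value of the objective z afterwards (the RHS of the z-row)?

64

Ratio test on column x — row 1: entry 0 ≤ 0; row 2: 8/1 = 8. Minimum is 8 at row 2 (y leaves); pivot element 1.
Pivot on row 2; the z-row RHS becomes 48 − (-2)·8 = 64.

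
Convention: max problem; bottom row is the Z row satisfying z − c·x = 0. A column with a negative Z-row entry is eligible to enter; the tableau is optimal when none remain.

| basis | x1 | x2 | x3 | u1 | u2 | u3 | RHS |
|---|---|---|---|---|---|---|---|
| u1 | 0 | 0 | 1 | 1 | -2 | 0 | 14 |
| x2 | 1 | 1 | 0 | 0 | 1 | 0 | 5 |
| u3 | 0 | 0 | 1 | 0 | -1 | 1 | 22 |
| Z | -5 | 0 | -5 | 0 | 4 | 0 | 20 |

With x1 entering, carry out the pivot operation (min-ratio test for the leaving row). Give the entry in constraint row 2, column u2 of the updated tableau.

Ratio test on column x1 — row 1: entry 0 ≤ 0; row 2: 5/1 = 5; row 3: entry 0 ≤ 0. Minimum is 5 at row 2 (x2 leaves); pivot element 1.
Divide row 2 by 1; eliminate column x1 from the other rows.
In the new row 2, the u2 entry is the old entry divided by the pivot: 1/1 = 1.

1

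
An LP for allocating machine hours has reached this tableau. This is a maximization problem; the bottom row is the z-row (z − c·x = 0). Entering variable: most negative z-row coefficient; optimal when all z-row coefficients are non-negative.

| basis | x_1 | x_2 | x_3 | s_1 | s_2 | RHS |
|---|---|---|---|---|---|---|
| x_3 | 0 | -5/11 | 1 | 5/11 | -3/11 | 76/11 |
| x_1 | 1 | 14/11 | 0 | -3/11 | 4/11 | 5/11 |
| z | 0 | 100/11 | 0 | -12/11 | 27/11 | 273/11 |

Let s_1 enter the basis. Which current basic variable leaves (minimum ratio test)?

x_3

Column s_1 entries and ratios — x_3: (76/11)/(5/11) = 76/5; x_1: -3/11 ≤ 0, skip.
Smallest ratio is 76/5 in the row of x_3, so x_3 leaves.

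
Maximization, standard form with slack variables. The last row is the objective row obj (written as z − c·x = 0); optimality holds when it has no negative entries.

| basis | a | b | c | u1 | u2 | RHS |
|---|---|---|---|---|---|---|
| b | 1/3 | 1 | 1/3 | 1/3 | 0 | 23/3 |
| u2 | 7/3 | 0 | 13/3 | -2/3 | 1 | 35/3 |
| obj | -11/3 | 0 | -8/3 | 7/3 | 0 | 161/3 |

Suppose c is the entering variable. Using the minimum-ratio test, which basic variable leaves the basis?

u2

Column c entries and ratios — b: (23/3)/(1/3) = 23; u2: (35/3)/(13/3) = 35/13.
Smallest ratio is 35/13 in the row of u2, so u2 leaves.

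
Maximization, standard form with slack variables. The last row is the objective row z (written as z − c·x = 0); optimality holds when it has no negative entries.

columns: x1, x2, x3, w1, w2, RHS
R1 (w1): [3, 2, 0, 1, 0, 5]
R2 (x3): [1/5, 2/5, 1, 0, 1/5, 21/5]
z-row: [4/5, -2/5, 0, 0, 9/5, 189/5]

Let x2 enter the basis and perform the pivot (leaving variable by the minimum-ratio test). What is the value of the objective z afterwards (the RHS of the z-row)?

Ratio test on column x2 — row 1: 5/2 = 5/2; row 2: (21/5)/(2/5) = 21/2. Minimum is 5/2 at row 1 (w1 leaves); pivot element 2.
Pivot on row 1; the z-row RHS becomes 189/5 − (-2/5)·(5/2) = 194/5.

194/5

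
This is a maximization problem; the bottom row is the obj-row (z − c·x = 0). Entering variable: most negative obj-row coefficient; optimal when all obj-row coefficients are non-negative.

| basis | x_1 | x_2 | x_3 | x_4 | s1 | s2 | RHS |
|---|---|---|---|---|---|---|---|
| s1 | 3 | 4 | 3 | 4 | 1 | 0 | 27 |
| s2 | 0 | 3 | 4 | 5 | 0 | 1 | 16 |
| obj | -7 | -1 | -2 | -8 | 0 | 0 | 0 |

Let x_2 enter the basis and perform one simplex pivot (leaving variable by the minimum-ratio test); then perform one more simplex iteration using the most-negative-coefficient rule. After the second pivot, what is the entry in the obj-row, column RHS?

Ratio test on column x_2 — row 1: 27/4 = 27/4; row 2: 16/3 = 16/3. Minimum is 16/3 at row 2 (s2 leaves); pivot element 3.
Divide row 2 by 3; eliminate column x_2 from the other rows.
Second iteration: most negative obj-row entry is -7 in column x_1, so x_1 enters.
Ratio test on column x_1 — row 1: (17/3)/3 = 17/9; row 2: entry 0 ≤ 0. Minimum is 17/9 at row 1 (s1 leaves); pivot element 3.
Divide row 1 by 3; eliminate column x_1 from the other rows.
After both pivots, the entry at the obj-row, column RHS is 167/9.

167/9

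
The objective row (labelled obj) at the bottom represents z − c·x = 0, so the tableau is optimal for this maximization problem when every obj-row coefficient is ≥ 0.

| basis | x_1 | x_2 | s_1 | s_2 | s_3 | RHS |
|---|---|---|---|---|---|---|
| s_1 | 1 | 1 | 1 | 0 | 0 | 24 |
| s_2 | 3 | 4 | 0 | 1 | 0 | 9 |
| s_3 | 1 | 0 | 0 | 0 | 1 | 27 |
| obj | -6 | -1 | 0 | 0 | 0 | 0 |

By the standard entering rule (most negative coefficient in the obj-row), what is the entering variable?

Negative obj-row entries: x_1: -6, x_2: -1.
The most negative is -6 in column x_1, so x_1 enters.

x_1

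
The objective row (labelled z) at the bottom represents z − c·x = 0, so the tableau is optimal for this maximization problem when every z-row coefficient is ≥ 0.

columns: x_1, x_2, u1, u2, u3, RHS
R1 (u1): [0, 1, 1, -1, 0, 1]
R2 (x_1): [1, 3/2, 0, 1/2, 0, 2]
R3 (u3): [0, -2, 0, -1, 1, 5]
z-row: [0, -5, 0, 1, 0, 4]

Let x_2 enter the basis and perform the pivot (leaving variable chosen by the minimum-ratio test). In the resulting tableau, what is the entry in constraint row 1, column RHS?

Ratio test on column x_2 — row 1: 1/1 = 1; row 2: 2/(3/2) = 4/3; row 3: entry -2 ≤ 0. Minimum is 1 at row 1 (u1 leaves); pivot element 1.
Divide row 1 by 1; eliminate column x_2 from the other rows.
In the new row 1, the RHS entry is the old entry divided by the pivot: 1/1 = 1.

1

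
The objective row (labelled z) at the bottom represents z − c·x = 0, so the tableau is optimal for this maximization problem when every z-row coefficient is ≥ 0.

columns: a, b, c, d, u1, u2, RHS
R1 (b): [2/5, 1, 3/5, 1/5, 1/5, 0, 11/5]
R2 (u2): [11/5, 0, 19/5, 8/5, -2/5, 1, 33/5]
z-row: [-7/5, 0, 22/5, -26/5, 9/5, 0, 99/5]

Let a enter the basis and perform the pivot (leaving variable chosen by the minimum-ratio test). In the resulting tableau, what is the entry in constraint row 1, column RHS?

Ratio test on column a — row 1: (11/5)/(2/5) = 11/2; row 2: (33/5)/(11/5) = 3. Minimum is 3 at row 2 (u2 leaves); pivot element 11/5.
Divide row 2 by 11/5; eliminate column a from the other rows.
Row 1 update in column RHS: 11/5 − (2/5)·3 = 1.

1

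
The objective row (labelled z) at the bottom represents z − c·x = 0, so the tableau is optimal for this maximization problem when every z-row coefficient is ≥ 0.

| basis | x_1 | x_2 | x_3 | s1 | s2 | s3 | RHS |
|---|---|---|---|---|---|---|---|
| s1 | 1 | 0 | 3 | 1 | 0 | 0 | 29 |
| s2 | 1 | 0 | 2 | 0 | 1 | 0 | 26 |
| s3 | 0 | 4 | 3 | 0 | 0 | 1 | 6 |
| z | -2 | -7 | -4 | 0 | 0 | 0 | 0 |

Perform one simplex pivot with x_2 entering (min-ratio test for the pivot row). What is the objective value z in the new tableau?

Ratio test on column x_2 — row 1: entry 0 ≤ 0; row 2: entry 0 ≤ 0; row 3: 6/4 = 3/2. Minimum is 3/2 at row 3 (s3 leaves); pivot element 4.
Pivot on row 3; the z-row RHS becomes 0 − (-7)·(3/2) = 21/2.

21/2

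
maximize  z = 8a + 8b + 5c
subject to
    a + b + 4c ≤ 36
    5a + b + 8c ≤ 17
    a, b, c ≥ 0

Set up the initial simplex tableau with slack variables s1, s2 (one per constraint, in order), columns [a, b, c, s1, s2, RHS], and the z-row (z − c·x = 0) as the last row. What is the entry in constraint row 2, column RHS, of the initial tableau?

The RHS of constraint 2 is b_2 = 17.

17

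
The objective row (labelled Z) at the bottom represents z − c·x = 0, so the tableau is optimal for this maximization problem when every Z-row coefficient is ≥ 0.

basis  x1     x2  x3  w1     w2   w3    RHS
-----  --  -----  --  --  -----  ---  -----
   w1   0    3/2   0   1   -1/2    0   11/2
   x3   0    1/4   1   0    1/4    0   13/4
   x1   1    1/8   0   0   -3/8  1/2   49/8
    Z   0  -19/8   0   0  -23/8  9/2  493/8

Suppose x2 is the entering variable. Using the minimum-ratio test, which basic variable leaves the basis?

Column x2 entries and ratios — w1: (11/2)/(3/2) = 11/3; x3: (13/4)/(1/4) = 13; x1: (49/8)/(1/8) = 49.
Smallest ratio is 11/3 in the row of w1, so w1 leaves.

w1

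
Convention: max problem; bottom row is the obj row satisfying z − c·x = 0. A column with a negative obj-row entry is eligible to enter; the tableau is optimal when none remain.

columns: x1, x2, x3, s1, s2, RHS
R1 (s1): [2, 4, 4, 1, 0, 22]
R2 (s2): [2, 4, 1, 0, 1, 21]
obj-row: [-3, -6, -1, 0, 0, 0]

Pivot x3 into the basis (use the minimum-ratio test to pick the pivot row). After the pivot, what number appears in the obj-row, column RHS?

11/2

Ratio test on column x3 — row 1: 22/4 = 11/2; row 2: 21/1 = 21. Minimum is 11/2 at row 1 (s1 leaves); pivot element 4.
Divide row 1 by 4; eliminate column x3 from the other rows.
obj-row update in column RHS: 0 − (-1)·(11/2) = 11/2.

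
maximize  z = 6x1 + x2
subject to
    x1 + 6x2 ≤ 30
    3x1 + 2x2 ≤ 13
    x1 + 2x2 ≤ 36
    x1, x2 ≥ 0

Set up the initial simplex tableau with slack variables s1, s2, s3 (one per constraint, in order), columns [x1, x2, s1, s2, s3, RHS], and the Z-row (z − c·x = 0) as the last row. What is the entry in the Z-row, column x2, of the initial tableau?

-1

The Z-row carries the negated objective coefficients: the x2 entry is -1.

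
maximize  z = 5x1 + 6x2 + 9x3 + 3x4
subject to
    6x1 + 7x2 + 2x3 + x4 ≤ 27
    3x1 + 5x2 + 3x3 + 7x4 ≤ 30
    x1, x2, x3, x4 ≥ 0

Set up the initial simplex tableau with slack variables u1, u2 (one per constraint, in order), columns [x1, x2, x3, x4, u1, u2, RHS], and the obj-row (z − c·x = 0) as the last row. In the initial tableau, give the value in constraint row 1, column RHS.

The RHS of constraint 1 is b_1 = 27.

27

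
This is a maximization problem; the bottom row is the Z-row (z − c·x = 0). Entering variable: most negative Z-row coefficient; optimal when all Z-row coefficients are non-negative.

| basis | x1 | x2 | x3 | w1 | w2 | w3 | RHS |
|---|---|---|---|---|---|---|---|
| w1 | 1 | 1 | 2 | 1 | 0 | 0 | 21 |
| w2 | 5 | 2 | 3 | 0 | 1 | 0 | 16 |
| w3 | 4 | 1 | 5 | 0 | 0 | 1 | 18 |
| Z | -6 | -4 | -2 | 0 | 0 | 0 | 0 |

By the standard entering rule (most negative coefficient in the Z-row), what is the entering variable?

Negative Z-row entries: x1: -6, x2: -4, x3: -2.
The most negative is -6 in column x1, so x1 enters.

x1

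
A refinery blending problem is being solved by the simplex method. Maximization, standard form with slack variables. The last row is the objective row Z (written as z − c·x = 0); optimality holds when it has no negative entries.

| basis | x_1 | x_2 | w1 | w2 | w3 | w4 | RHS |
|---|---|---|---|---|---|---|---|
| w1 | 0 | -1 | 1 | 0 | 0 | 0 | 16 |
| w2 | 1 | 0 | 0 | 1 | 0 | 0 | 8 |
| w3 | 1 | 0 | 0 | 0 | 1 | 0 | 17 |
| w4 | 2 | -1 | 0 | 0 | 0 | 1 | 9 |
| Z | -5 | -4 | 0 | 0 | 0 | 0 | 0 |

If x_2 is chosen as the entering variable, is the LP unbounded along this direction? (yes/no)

Every constraint-row entry in column x_2 is ≤ 0, so increasing x_2 is unbounded.

yes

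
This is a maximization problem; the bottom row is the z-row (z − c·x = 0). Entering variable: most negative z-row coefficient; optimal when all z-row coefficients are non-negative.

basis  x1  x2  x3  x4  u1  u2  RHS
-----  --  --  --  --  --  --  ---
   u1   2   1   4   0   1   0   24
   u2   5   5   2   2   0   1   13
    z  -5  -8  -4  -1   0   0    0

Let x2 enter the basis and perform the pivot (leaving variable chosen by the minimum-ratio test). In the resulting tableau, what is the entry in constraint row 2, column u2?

1/5

Ratio test on column x2 — row 1: 24/1 = 24; row 2: 13/5 = 13/5. Minimum is 13/5 at row 2 (u2 leaves); pivot element 5.
Divide row 2 by 5; eliminate column x2 from the other rows.
In the new row 2, the u2 entry is the old entry divided by the pivot: 1/5 = 1/5.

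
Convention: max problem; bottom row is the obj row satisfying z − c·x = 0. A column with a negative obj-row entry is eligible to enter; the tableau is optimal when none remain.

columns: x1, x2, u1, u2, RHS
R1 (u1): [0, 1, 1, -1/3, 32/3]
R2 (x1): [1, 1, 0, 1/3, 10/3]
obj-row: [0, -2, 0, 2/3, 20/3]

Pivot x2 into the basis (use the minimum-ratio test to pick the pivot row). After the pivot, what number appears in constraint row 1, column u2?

-2/3

Ratio test on column x2 — row 1: (32/3)/1 = 32/3; row 2: (10/3)/1 = 10/3. Minimum is 10/3 at row 2 (x1 leaves); pivot element 1.
Divide row 2 by 1; eliminate column x2 from the other rows.
Row 1 update in column u2: -1/3 − 1·(1/3) = -2/3.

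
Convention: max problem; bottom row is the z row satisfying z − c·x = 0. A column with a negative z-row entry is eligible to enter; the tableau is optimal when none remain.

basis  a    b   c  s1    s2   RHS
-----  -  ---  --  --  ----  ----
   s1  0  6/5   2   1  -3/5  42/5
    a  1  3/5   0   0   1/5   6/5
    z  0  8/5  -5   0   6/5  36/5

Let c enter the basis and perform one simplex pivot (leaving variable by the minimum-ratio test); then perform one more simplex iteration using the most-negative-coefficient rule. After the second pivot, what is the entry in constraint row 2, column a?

Ratio test on column c — row 1: (42/5)/2 = 21/5; row 2: entry 0 ≤ 0. Minimum is 21/5 at row 1 (s1 leaves); pivot element 2.
Divide row 1 by 2; eliminate column c from the other rows.
Second iteration: most negative z-row entry is -3/10 in column s2, so s2 enters.
Ratio test on column s2 — row 1: entry -3/10 ≤ 0; row 2: (6/5)/(1/5) = 6. Minimum is 6 at row 2 (a leaves); pivot element 1/5.
Divide row 2 by 1/5; eliminate column s2 from the other rows.
After both pivots, the entry at constraint row 2, column a is 5.

5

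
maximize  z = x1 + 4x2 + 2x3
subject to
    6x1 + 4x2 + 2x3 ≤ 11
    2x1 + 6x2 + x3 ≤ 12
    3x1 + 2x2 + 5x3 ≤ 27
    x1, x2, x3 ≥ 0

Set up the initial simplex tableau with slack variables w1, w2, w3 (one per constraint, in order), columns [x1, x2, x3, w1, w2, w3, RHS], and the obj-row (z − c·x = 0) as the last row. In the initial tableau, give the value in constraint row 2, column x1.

2

Constraint 2 has coefficient 2 on x1.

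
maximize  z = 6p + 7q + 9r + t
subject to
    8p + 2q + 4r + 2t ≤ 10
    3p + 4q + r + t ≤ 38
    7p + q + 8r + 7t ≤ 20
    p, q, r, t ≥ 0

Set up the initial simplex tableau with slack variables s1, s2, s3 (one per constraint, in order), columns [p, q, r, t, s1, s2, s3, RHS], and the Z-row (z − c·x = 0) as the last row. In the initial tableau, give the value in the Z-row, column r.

-9

The Z-row carries the negated objective coefficients: the r entry is -9.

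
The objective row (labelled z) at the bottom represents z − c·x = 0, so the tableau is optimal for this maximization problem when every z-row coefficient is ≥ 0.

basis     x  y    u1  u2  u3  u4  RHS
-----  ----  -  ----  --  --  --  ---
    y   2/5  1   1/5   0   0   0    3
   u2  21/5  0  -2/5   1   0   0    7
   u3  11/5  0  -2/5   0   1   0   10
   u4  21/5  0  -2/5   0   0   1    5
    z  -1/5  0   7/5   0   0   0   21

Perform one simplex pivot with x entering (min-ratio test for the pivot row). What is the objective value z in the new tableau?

446/21

Ratio test on column x — row 1: 3/(2/5) = 15/2; row 2: 7/(21/5) = 5/3; row 3: 10/(11/5) = 50/11; row 4: 5/(21/5) = 25/21. Minimum is 25/21 at row 4 (u4 leaves); pivot element 21/5.
Pivot on row 4; the z-row RHS becomes 21 − (-1/5)·(25/21) = 446/21.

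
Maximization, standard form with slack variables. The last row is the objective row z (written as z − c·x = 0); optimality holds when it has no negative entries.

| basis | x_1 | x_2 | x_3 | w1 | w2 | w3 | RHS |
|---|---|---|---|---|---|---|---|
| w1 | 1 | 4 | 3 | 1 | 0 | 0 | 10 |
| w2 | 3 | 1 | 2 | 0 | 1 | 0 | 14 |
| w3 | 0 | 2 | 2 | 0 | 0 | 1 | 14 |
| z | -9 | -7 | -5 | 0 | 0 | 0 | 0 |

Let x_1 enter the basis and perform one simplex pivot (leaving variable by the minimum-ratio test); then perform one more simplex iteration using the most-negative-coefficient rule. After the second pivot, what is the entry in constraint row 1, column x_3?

Ratio test on column x_1 — row 1: 10/1 = 10; row 2: 14/3 = 14/3; row 3: entry 0 ≤ 0. Minimum is 14/3 at row 2 (w2 leaves); pivot element 3.
Divide row 2 by 3; eliminate column x_1 from the other rows.
Second iteration: most negative z-row entry is -4 in column x_2, so x_2 enters.
Ratio test on column x_2 — row 1: (16/3)/(11/3) = 16/11; row 2: (14/3)/(1/3) = 14; row 3: 14/2 = 7. Minimum is 16/11 at row 1 (w1 leaves); pivot element 11/3.
Divide row 1 by 11/3; eliminate column x_2 from the other rows.
After both pivots, the entry at constraint row 1, column x_3 is 7/11.

7/11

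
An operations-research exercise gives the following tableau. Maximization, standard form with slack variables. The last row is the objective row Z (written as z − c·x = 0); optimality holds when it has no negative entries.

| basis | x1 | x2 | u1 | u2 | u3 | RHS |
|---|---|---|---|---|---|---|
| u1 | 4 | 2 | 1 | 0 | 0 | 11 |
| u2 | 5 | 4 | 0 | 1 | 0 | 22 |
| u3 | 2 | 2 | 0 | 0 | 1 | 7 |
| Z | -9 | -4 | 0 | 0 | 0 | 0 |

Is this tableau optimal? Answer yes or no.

The Z-row has a negative entry -9 in column x1, so it is not optimal.

no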